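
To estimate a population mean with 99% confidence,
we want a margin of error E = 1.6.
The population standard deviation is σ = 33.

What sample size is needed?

z_0.005 = 2.576
n = (z×σ/E)² = (2.576×33/1.6)²
n = 2822.7969
Round up: n = 2823

Answer: n = 2823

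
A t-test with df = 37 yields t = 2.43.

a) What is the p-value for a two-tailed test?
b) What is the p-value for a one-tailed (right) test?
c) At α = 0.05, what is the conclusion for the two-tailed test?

Answer: a) 0.0201, b) 0.0100, c) reject H₀

Derivation:
Using t-distribution with df = 37:
a) Two-tailed: p = 2×P(T > 2.43) = 0.0201
b) One-tailed: p = P(T > 2.43) = 0.0100
c) 0.0201 < 0.05, reject H₀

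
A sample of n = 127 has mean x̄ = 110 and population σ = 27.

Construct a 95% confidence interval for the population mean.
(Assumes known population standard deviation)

Confidence level: 95%, α = 0.05
z_0.025 = 1.960
SE = σ/√n = 27/√127 = 2.3959
Margin of error = 1.960 × 2.3959 = 4.6960
CI: x̄ ± margin = 110 ± 4.6960
CI: (105.3040, 114.6960)

Answer: (105.3040, 114.6960)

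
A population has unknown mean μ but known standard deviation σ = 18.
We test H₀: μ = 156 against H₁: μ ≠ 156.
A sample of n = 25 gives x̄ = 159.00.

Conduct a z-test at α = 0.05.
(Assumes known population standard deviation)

Answer: z = 0.8333, fail to reject H₀

Derivation:
Standard error: SE = σ/√n = 18/√25 = 3.6000
z-statistic: z = (x̄ - μ₀)/SE = (159.00 - 156)/3.6000 = 0.8333
Critical value: ±1.960
p-value = 0.4047
Decision: fail to reject H₀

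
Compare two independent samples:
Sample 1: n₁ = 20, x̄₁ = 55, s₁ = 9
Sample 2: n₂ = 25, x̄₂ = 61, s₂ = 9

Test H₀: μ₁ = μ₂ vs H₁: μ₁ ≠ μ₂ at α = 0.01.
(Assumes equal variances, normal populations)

Answer: t = -2.2222, fail to reject H₀

Derivation:
Pooled variance: s²_p = [19×9² + 24×9²]/(43) = 81.0000
s_p = 9.0000
SE = s_p×√(1/n₁ + 1/n₂) = 9.0000×√(1/20 + 1/25) = 2.7000
t = (x̄₁ - x̄₂)/SE = (55 - 61)/2.7000 = -2.2222
df = 43, t-critical = ±2.695
Decision: fail to reject H₀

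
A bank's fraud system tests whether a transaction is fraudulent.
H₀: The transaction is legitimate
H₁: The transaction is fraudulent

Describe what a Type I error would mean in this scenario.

Answer: Blocking a legitimate transaction as fraud

Derivation:
Type I error (α): Rejecting H₀ when H₀ is true
Type II error (β): Failing to reject H₀ when H₁ is true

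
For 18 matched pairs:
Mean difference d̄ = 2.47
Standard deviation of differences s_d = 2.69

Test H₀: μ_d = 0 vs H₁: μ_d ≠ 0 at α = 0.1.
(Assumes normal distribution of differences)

Answer: t = 3.8959, reject H₀

Derivation:
df = n - 1 = 17
SE = s_d/√n = 2.69/√18 = 0.6340
t = d̄/SE = 2.47/0.6340 = 3.8959
Critical value: t_{0.05,17} = ±1.740
p-value ≈ 0.0012
Decision: reject H₀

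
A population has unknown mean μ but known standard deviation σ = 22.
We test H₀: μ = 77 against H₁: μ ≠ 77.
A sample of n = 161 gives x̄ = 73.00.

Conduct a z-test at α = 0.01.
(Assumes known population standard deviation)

Standard error: SE = σ/√n = 22/√161 = 1.7338
z-statistic: z = (x̄ - μ₀)/SE = (73.00 - 77)/1.7338 = -2.3071
Critical value: ±2.576
p-value = 0.0210
Decision: fail to reject H₀

Answer: z = -2.3071, fail to reject H₀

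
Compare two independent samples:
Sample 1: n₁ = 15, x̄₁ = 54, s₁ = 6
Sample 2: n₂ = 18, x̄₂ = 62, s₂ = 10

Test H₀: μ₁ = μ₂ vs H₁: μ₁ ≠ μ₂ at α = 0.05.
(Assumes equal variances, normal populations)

Pooled variance: s²_p = [14×6² + 17×10²]/(31) = 71.0968
s_p = 8.4319
SE = s_p×√(1/n₁ + 1/n₂) = 8.4319×√(1/15 + 1/18) = 2.9478
t = (x̄₁ - x̄₂)/SE = (54 - 62)/2.9478 = -2.7139
df = 31, t-critical = ±2.040
Decision: reject H₀

Answer: t = -2.7139, reject H₀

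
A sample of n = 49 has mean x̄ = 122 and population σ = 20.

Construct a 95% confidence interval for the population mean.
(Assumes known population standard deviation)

Answer: (116.4001, 127.5999)

Derivation:
Confidence level: 95%, α = 0.05
z_0.025 = 1.960
SE = σ/√n = 20/√49 = 2.8571
Margin of error = 1.960 × 2.8571 = 5.5999
CI: x̄ ± margin = 122 ± 5.5999
CI: (116.4001, 127.5999)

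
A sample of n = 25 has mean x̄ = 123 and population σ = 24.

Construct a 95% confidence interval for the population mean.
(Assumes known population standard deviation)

Confidence level: 95%, α = 0.05
z_0.025 = 1.960
SE = σ/√n = 24/√25 = 4.8000
Margin of error = 1.960 × 4.8000 = 9.4080
CI: x̄ ± margin = 123 ± 9.4080
CI: (113.5920, 132.4080)

Answer: (113.5920, 132.4080)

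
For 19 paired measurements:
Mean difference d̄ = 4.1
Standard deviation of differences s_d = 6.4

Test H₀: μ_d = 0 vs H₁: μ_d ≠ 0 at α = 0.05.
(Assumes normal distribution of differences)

Answer: t = 2.7923, reject H₀

Derivation:
df = n - 1 = 18
SE = s_d/√n = 6.4/√19 = 1.4683
t = d̄/SE = 4.1/1.4683 = 2.7923
Critical value: t_{0.025,18} = ±2.101
p-value ≈ 0.0120
Decision: reject H₀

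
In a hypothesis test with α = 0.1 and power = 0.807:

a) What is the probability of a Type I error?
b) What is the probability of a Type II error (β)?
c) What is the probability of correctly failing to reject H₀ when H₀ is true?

Answer: a) 0.1, b) 0.193, c) 0.9

Derivation:
a) Type I error probability = α = 0.1
b) Power = P(reject H₀ | H₁ true) = 1 - β = 0.807, so Type II error probability = β = 1 - Power = 0.193
c) P(fail to reject H₀ | H₀ true) = 1 - α = 0.9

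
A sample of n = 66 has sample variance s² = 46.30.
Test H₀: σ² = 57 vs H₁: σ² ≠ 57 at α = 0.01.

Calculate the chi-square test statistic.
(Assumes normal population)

Answer: χ² = 52.7982, fail to reject H₀

Derivation:
df = n - 1 = 65
χ² = (n-1)s²/σ₀² = 65×46.30/57 = 52.7982
Critical values: χ²_{0.995,65} = 39.383, χ²_{0.005,65} = 98.105
Rejection region: χ² < 39.383 or χ² > 98.105
Decision: fail to reject H₀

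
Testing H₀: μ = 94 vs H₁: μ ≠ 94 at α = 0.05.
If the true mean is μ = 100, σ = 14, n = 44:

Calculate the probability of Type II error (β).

SE = σ/√n = 14/√44 = 2.1106
Critical values: μ₀ ± z_0.025×SE = 94 ± 1.960×2.1106
Acceptance region: (89.8632, 98.1368)
Under H₁ (μ = 100): z_high = (98.1368 - 100)/2.1106 = -0.8828, z_low = (89.8632 - 100)/2.1106 = -4.8028
β = P(not reject | H₁) = Φ(-0.8828) - Φ(-4.8028) ≈ 0.1887

Answer: β ≈ 0.1887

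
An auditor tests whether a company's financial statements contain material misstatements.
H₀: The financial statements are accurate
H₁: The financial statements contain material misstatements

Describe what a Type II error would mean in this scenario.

Answer: Failing to detect material misstatements that are actually present

Derivation:
A Type I error (probability α) occurs when we reject a true H₀.
A Type II error (probability β) occurs when we fail to reject a false H₀.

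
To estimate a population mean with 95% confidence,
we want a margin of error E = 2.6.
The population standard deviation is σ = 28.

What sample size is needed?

Answer: n = 446

Derivation:
z_0.025 = 1.960
n = (z×σ/E)² = (1.960×28/2.6)²
n = 445.5347
Round up: n = 446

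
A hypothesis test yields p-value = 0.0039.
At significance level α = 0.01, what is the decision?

Answer: reject H₀

Derivation:
Compare p-value to α:
0.0039 < 0.01
Decision: reject H₀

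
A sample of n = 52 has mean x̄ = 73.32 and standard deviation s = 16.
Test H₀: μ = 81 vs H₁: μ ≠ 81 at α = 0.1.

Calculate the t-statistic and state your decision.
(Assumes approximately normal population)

df = n - 1 = 51
SE = s/√n = 16/√52 = 2.2188
t = (x̄ - μ₀)/SE = (73.32 - 81)/2.2188 = -3.4613
Critical value: t_{0.05,51} = ±1.675
p-value ≈ 0.0011
Decision: reject H₀

Answer: t = -3.4613, reject H₀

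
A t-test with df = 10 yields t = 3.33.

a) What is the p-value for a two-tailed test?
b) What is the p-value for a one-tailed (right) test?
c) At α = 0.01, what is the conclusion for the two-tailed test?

Answer: a) 0.0076, b) 0.0038, c) reject H₀

Derivation:
Using t-distribution with df = 10:
a) Two-tailed: p = 2×P(T > 3.33) = 0.0076
b) One-tailed: p = P(T > 3.33) = 0.0038
c) 0.0076 < 0.01, reject H₀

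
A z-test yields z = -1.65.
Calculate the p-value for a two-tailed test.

For z = -1.65:
p = 2×P(Z > |-1.65|) = 2×(1 - Φ(1.65)) = 0.0989

Answer: p-value ≈ 0.0989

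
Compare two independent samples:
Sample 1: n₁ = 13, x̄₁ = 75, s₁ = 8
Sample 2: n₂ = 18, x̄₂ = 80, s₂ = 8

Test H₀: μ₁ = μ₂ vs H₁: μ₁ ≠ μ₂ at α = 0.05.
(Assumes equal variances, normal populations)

Answer: t = -1.7172, fail to reject H₀

Derivation:
Pooled variance: s²_p = [12×8² + 17×8²]/(29) = 64.0000
s_p = 8.0000
SE = s_p×√(1/n₁ + 1/n₂) = 8.0000×√(1/13 + 1/18) = 2.9118
t = (x̄₁ - x̄₂)/SE = (75 - 80)/2.9118 = -1.7172
df = 29, t-critical = ±2.045
Decision: fail to reject H₀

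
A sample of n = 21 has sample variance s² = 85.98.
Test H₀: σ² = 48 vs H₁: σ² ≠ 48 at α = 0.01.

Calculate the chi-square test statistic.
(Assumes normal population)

df = n - 1 = 20
χ² = (n-1)s²/σ₀² = 20×85.98/48 = 35.8250
Critical values: χ²_{0.995,20} = 7.434, χ²_{0.005,20} = 39.997
Rejection region: χ² < 7.434 or χ² > 39.997
Decision: fail to reject H₀

Answer: χ² = 35.8250, fail to reject H₀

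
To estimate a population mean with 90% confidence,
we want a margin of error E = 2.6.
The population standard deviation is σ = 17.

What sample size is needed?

Answer: n = 116

Derivation:
z_0.05 = 1.645
n = (z×σ/E)² = (1.645×17/2.6)²
n = 115.6866
Round up: n = 116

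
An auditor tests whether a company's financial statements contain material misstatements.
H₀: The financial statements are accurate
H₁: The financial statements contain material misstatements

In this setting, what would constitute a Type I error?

Type I error: rejecting H₀ when it is actually true (false positive).
Type II error: failing to reject H₀ when H₁ is actually true (false negative).

Answer: Concluding the statements are misstated when they are actually accurate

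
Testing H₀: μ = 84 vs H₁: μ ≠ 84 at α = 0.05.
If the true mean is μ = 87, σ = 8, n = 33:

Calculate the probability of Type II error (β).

SE = σ/√n = 8/√33 = 1.3926
Critical values: μ₀ ± z_0.025×SE = 84 ± 1.960×1.3926
Acceptance region: (81.2705, 86.7295)
Under H₁ (μ = 87): z_high = (86.7295 - 87)/1.3926 = -0.1942, z_low = (81.2705 - 87)/1.3926 = -4.1142
β = P(not reject | H₁) = Φ(-0.1942) - Φ(-4.1142) ≈ 0.4230

Answer: β ≈ 0.4230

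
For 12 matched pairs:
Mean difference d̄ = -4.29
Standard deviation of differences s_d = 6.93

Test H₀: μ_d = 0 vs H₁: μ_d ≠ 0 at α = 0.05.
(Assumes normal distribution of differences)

Answer: t = -2.1445, fail to reject H₀

Derivation:
df = n - 1 = 11
SE = s_d/√n = 6.93/√12 = 2.0005
t = d̄/SE = -4.29/2.0005 = -2.1445
Critical value: t_{0.025,11} = ±2.201
p-value ≈ 0.0552
Decision: fail to reject H₀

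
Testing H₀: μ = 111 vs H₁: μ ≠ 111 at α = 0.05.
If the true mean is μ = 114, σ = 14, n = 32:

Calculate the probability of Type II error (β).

Answer: β ≈ 0.7720

Derivation:
SE = σ/√n = 14/√32 = 2.4749
Critical values: μ₀ ± z_0.025×SE = 111 ± 1.960×2.4749
Acceptance region: (106.1492, 115.8508)
Under H₁ (μ = 114): z_high = (115.8508 - 114)/2.4749 = 0.7478, z_low = (106.1492 - 114)/2.4749 = -3.1722
β = P(not reject | H₁) = Φ(0.7478) - Φ(-3.1722) ≈ 0.7720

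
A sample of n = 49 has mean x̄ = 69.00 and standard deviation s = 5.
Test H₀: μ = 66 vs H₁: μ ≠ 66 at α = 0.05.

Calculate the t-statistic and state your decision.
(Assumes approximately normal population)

Answer: t = 4.1999, reject H₀

Derivation:
df = n - 1 = 48
SE = s/√n = 5/√49 = 0.7143
t = (x̄ - μ₀)/SE = (69.00 - 66)/0.7143 = 4.1999
Critical value: t_{0.025,48} = ±2.011
p-value ≈ 0.0001
Decision: reject H₀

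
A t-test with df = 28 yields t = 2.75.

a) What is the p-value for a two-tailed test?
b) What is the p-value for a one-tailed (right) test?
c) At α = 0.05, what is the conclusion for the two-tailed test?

Using t-distribution with df = 28:
a) Two-tailed: p = 2×P(T > 2.75) = 0.0103
b) One-tailed: p = P(T > 2.75) = 0.0052
c) 0.0103 < 0.05, reject H₀

Answer: a) 0.0103, b) 0.0052, c) reject H₀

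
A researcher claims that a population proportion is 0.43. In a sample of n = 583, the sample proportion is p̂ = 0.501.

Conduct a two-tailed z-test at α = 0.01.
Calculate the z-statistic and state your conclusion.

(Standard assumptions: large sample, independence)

Answer: z = 3.4627, reject H₀

Derivation:
H₀: p = 0.43, H₁: p ≠ 0.43
Standard error: SE = √(p₀(1-p₀)/n) = √(0.43×0.57/583) = 0.020504
z-statistic: z = (p̂ - p₀)/SE = (0.501 - 0.43)/0.020504 = 3.4627
Critical value: z_0.005 = ±2.576
p-value = 0.0005
Decision: reject H₀ at α = 0.01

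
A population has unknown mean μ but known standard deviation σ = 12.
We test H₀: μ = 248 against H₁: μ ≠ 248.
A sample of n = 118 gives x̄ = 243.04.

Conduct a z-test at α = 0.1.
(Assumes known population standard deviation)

Standard error: SE = σ/√n = 12/√118 = 1.1047
z-statistic: z = (x̄ - μ₀)/SE = (243.04 - 248)/1.1047 = -4.4899
Critical value: ±1.645
p-value < 0.0001
Decision: reject H₀

Answer: z = -4.4899, reject H₀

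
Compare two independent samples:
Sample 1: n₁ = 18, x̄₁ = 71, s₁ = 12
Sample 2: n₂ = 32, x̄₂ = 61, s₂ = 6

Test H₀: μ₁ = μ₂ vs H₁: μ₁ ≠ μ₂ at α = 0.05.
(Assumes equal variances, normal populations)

Pooled variance: s²_p = [17×12² + 31×6²]/(48) = 74.2500
s_p = 8.6168
SE = s_p×√(1/n₁ + 1/n₂) = 8.6168×√(1/18 + 1/32) = 2.5387
t = (x̄₁ - x̄₂)/SE = (71 - 61)/2.5387 = 3.9390
df = 48, t-critical = ±2.011
Decision: reject H₀

Answer: t = 3.9390, reject H₀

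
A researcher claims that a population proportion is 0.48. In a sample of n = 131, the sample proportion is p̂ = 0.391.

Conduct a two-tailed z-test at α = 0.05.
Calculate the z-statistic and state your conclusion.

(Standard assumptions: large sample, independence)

H₀: p = 0.48, H₁: p ≠ 0.48
Standard error: SE = √(p₀(1-p₀)/n) = √(0.48×0.52/131) = 0.043650
z-statistic: z = (p̂ - p₀)/SE = (0.391 - 0.48)/0.043650 = -2.0389
Critical value: z_0.025 = ±1.960
p-value = 0.0415
Decision: reject H₀ at α = 0.05

Answer: z = -2.0389, reject H₀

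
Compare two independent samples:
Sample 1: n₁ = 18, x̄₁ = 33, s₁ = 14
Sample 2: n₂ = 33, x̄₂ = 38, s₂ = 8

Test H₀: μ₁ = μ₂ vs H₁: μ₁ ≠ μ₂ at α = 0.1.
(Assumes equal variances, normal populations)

Pooled variance: s²_p = [17×14² + 32×8²]/(49) = 109.7959
s_p = 10.4784
SE = s_p×√(1/n₁ + 1/n₂) = 10.4784×√(1/18 + 1/33) = 3.0703
t = (x̄₁ - x̄₂)/SE = (33 - 38)/3.0703 = -1.6285
df = 49, t-critical = ±1.677
Decision: fail to reject H₀

Answer: t = -1.6285, fail to reject H₀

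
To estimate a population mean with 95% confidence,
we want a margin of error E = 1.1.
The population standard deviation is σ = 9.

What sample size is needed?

Answer: n = 258

Derivation:
z_0.025 = 1.960
n = (z×σ/E)² = (1.960×9/1.1)²
n = 257.1650
Round up: n = 258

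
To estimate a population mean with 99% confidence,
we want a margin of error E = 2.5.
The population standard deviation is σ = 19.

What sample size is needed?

Answer: n = 384

Derivation:
z_0.005 = 2.576
n = (z×σ/E)² = (2.576×19/2.5)²
n = 383.2824
Round up: n = 384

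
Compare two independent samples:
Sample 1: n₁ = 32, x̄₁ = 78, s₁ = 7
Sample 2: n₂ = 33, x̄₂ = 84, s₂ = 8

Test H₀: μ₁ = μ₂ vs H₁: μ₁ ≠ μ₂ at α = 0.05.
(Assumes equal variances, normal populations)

Pooled variance: s²_p = [31×7² + 32×8²]/(63) = 56.6190
s_p = 7.5246
SE = s_p×√(1/n₁ + 1/n₂) = 7.5246×√(1/32 + 1/33) = 1.8668
t = (x̄₁ - x̄₂)/SE = (78 - 84)/1.8668 = -3.2141
df = 63, t-critical = ±1.998
Decision: reject H₀

Answer: t = -3.2141, reject H₀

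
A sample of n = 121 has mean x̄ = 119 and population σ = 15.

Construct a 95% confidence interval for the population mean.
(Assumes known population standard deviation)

Answer: (116.3273, 121.6727)

Derivation:
Confidence level: 95%, α = 0.05
z_0.025 = 1.960
SE = σ/√n = 15/√121 = 1.3636
Margin of error = 1.960 × 1.3636 = 2.6727
CI: x̄ ± margin = 119 ± 2.6727
CI: (116.3273, 121.6727)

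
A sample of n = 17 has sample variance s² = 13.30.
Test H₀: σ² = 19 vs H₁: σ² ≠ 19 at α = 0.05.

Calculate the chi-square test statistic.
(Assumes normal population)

Answer: χ² = 11.2000, fail to reject H₀

Derivation:
df = n - 1 = 16
χ² = (n-1)s²/σ₀² = 16×13.30/19 = 11.2000
Critical values: χ²_{0.975,16} = 6.908, χ²_{0.025,16} = 28.845
Rejection region: χ² < 6.908 or χ² > 28.845
Decision: fail to reject H₀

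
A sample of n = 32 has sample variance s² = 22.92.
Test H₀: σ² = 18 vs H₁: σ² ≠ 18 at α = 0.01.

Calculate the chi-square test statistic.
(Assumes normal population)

df = n - 1 = 31
χ² = (n-1)s²/σ₀² = 31×22.92/18 = 39.4733
Critical values: χ²_{0.995,31} = 14.458, χ²_{0.005,31} = 55.003
Rejection region: χ² < 14.458 or χ² > 55.003
Decision: fail to reject H₀

Answer: χ² = 39.4733, fail to reject H₀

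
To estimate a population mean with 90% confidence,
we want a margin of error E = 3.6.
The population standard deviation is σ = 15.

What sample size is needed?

Answer: n = 47

Derivation:
z_0.05 = 1.645
n = (z×σ/E)² = (1.645×15/3.6)²
n = 46.9796
Round up: n = 47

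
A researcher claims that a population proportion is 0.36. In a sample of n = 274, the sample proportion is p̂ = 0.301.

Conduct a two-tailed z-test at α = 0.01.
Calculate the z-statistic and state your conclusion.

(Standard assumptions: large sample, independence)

Answer: z = -2.0346, fail to reject H₀

Derivation:
H₀: p = 0.36, H₁: p ≠ 0.36
Standard error: SE = √(p₀(1-p₀)/n) = √(0.36×0.64/274) = 0.028998
z-statistic: z = (p̂ - p₀)/SE = (0.301 - 0.36)/0.028998 = -2.0346
Critical value: z_0.005 = ±2.576
p-value = 0.0419
Decision: fail to reject H₀ at α = 0.01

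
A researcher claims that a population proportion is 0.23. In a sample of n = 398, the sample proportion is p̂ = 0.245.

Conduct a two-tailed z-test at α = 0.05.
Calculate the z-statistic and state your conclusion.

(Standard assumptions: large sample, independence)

H₀: p = 0.23, H₁: p ≠ 0.23
Standard error: SE = √(p₀(1-p₀)/n) = √(0.23×0.77/398) = 0.021094
z-statistic: z = (p̂ - p₀)/SE = (0.245 - 0.23)/0.021094 = 0.7111
Critical value: z_0.025 = ±1.960
p-value = 0.4770
Decision: fail to reject H₀ at α = 0.05

Answer: z = 0.7111, fail to reject H₀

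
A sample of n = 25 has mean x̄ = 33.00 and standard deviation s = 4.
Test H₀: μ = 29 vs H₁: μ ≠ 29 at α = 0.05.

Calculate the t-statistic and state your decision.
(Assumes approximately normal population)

df = n - 1 = 24
SE = s/√n = 4/√25 = 0.8000
t = (x̄ - μ₀)/SE = (33.00 - 29)/0.8000 = 5.0000
Critical value: t_{0.025,24} = ±2.064
p-value < 0.0001
Decision: reject H₀

Answer: t = 5.0000, reject H₀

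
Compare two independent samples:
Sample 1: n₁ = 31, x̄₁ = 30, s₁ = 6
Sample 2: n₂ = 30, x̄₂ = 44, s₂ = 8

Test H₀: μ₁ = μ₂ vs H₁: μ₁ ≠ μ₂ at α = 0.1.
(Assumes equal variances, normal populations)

Answer: t = -7.7489, reject H₀

Derivation:
Pooled variance: s²_p = [30×6² + 29×8²]/(59) = 49.7627
s_p = 7.0543
SE = s_p×√(1/n₁ + 1/n₂) = 7.0543×√(1/31 + 1/30) = 1.8067
t = (x̄₁ - x̄₂)/SE = (30 - 44)/1.8067 = -7.7489
df = 59, t-critical = ±1.671
Decision: reject H₀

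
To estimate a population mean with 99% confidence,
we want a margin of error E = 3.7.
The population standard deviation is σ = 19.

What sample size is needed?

Answer: n = 175

Derivation:
z_0.005 = 2.576
n = (z×σ/E)² = (2.576×19/3.7)²
n = 174.9828
Round up: n = 175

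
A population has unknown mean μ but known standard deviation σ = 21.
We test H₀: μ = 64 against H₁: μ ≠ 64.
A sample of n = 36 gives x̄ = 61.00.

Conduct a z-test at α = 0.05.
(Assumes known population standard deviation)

Answer: z = -0.8571, fail to reject H₀

Derivation:
Standard error: SE = σ/√n = 21/√36 = 3.5000
z-statistic: z = (x̄ - μ₀)/SE = (61.00 - 64)/3.5000 = -0.8571
Critical value: ±1.960
p-value = 0.3914
Decision: fail to reject H₀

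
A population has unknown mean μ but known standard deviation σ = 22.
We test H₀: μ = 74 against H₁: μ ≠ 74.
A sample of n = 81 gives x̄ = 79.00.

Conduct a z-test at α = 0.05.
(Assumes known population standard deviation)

Answer: z = 2.0455, reject H₀

Derivation:
Standard error: SE = σ/√n = 22/√81 = 2.4444
z-statistic: z = (x̄ - μ₀)/SE = (79.00 - 74)/2.4444 = 2.0455
Critical value: ±1.960
p-value = 0.0408
Decision: reject H₀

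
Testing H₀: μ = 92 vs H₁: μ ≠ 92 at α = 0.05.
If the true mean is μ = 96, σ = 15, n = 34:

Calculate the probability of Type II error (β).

Answer: β ≈ 0.6571

Derivation:
SE = σ/√n = 15/√34 = 2.5725
Critical values: μ₀ ± z_0.025×SE = 92 ± 1.960×2.5725
Acceptance region: (86.9579, 97.0421)
Under H₁ (μ = 96): z_high = (97.0421 - 96)/2.5725 = 0.4051, z_low = (86.9579 - 96)/2.5725 = -3.5149
β = P(not reject | H₁) = Φ(0.4051) - Φ(-3.5149) ≈ 0.6571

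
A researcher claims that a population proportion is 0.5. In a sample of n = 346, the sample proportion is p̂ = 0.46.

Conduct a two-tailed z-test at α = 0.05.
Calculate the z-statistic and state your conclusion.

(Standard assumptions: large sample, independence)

H₀: p = 0.5, H₁: p ≠ 0.5
Standard error: SE = √(p₀(1-p₀)/n) = √(0.5×0.5/346) = 0.026880
z-statistic: z = (p̂ - p₀)/SE = (0.46 - 0.5)/0.026880 = -1.4881
Critical value: z_0.025 = ±1.960
p-value = 0.1367
Decision: fail to reject H₀ at α = 0.05

Answer: z = -1.4881, fail to reject H₀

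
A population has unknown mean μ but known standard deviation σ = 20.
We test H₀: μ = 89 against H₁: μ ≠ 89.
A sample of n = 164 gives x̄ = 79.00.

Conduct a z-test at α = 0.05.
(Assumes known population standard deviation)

Answer: z = -6.4033, reject H₀

Derivation:
Standard error: SE = σ/√n = 20/√164 = 1.5617
z-statistic: z = (x̄ - μ₀)/SE = (79.00 - 89)/1.5617 = -6.4033
Critical value: ±1.960
p-value < 0.0001
Decision: reject H₀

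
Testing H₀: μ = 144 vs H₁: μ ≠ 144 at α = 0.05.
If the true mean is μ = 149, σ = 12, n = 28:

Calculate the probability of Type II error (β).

SE = σ/√n = 12/√28 = 2.2678
Critical values: μ₀ ± z_0.025×SE = 144 ± 1.960×2.2678
Acceptance region: (139.5551, 148.4449)
Under H₁ (μ = 149): z_high = (148.4449 - 149)/2.2678 = -0.2448, z_low = (139.5551 - 149)/2.2678 = -4.1648
β = P(not reject | H₁) = Φ(-0.2448) - Φ(-4.1648) ≈ 0.4033

Answer: β ≈ 0.4033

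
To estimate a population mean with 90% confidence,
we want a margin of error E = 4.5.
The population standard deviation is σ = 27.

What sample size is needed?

z_0.05 = 1.645
n = (z×σ/E)² = (1.645×27/4.5)²
n = 97.4169
Round up: n = 98

Answer: n = 98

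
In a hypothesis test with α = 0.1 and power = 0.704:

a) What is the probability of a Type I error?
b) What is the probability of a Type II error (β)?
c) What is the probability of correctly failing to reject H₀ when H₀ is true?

a) Type I error probability = α = 0.1
b) Power = P(reject H₀ | H₁ true) = 1 - β = 0.704, so Type II error probability = β = 1 - Power = 0.296
c) P(fail to reject H₀ | H₀ true) = 1 - α = 0.9

Answer: a) 0.1, b) 0.296, c) 0.9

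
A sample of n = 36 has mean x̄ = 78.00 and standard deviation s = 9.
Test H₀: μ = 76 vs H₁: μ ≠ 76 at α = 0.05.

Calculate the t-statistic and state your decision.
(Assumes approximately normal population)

Answer: t = 1.3333, fail to reject H₀

Derivation:
df = n - 1 = 35
SE = s/√n = 9/√36 = 1.5000
t = (x̄ - μ₀)/SE = (78.00 - 76)/1.5000 = 1.3333
Critical value: t_{0.025,35} = ±2.030
p-value ≈ 0.1910
Decision: fail to reject H₀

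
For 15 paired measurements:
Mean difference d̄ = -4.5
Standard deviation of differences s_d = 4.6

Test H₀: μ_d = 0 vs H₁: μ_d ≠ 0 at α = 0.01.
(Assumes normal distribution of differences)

df = n - 1 = 14
SE = s_d/√n = 4.6/√15 = 1.1877
t = d̄/SE = -4.5/1.1877 = -3.7888
Critical value: t_{0.005,14} = ±2.977
p-value ≈ 0.0020
Decision: reject H₀

Answer: t = -3.7888, reject H₀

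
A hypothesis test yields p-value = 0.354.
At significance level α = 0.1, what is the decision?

Answer: fail to reject H₀

Derivation:
Compare p-value to α:
0.354 ≥ 0.1
Decision: fail to reject H₀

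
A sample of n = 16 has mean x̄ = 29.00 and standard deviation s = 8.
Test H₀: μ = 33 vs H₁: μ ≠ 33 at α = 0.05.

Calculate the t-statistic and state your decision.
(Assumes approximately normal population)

df = n - 1 = 15
SE = s/√n = 8/√16 = 2.0000
t = (x̄ - μ₀)/SE = (29.00 - 33)/2.0000 = -2.0000
Critical value: t_{0.025,15} = ±2.131
p-value ≈ 0.0639
Decision: fail to reject H₀

Answer: t = -2.0000, fail to reject H₀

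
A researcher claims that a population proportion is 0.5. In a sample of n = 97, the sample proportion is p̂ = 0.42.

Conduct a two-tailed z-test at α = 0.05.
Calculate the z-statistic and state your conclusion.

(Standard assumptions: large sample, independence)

H₀: p = 0.5, H₁: p ≠ 0.5
Standard error: SE = √(p₀(1-p₀)/n) = √(0.5×0.5/97) = 0.050767
z-statistic: z = (p̂ - p₀)/SE = (0.42 - 0.5)/0.050767 = -1.5758
Critical value: z_0.025 = ±1.960
p-value = 0.1151
Decision: fail to reject H₀ at α = 0.05

Answer: z = -1.5758, fail to reject H₀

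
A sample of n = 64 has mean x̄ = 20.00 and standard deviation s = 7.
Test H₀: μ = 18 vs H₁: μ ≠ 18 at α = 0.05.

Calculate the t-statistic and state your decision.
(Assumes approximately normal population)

Answer: t = 2.2857, reject H₀

Derivation:
df = n - 1 = 63
SE = s/√n = 7/√64 = 0.8750
t = (x̄ - μ₀)/SE = (20.00 - 18)/0.8750 = 2.2857
Critical value: t_{0.025,63} = ±1.998
p-value ≈ 0.0256
Decision: reject H₀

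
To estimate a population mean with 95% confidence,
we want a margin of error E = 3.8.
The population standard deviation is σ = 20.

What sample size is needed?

z_0.025 = 1.960
n = (z×σ/E)² = (1.960×20/3.8)²
n = 106.4155
Round up: n = 107

Answer: n = 107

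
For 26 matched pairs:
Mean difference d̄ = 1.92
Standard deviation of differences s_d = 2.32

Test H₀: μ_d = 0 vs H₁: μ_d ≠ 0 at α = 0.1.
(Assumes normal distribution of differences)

Answer: t = 4.2198, reject H₀

Derivation:
df = n - 1 = 25
SE = s_d/√n = 2.32/√26 = 0.4550
t = d̄/SE = 1.92/0.4550 = 4.2198
Critical value: t_{0.05,25} = ±1.708
p-value ≈ 0.0003
Decision: reject H₀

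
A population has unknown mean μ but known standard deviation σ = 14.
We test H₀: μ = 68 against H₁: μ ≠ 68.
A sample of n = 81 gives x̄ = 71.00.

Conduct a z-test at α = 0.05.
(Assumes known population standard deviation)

Standard error: SE = σ/√n = 14/√81 = 1.5556
z-statistic: z = (x̄ - μ₀)/SE = (71.00 - 68)/1.5556 = 1.9285
Critical value: ±1.960
p-value = 0.0538
Decision: fail to reject H₀

Answer: z = 1.9285, fail to reject H₀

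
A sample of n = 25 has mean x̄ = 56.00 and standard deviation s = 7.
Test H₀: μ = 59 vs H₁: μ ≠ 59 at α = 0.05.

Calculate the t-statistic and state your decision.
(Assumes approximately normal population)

df = n - 1 = 24
SE = s/√n = 7/√25 = 1.4000
t = (x̄ - μ₀)/SE = (56.00 - 59)/1.4000 = -2.1429
Critical value: t_{0.025,24} = ±2.064
p-value ≈ 0.0425
Decision: reject H₀

Answer: t = -2.1429, reject H₀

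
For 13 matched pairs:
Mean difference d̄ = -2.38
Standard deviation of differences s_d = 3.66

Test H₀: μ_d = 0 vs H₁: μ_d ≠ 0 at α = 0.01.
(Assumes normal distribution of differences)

df = n - 1 = 12
SE = s_d/√n = 3.66/√13 = 1.0151
t = d̄/SE = -2.38/1.0151 = -2.3446
Critical value: t_{0.005,12} = ±3.055
p-value ≈ 0.0371
Decision: fail to reject H₀

Answer: t = -2.3446, fail to reject H₀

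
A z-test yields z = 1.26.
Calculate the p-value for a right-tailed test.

For z = 1.26:
p = P(Z > 1.26) = 1 - Φ(1.26) = 0.1038

Answer: p-value ≈ 0.1038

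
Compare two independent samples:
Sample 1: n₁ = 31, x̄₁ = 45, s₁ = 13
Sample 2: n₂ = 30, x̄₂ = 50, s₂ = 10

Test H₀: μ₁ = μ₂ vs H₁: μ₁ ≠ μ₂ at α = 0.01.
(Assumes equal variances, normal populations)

Pooled variance: s²_p = [30×13² + 29×10²]/(59) = 135.0847
s_p = 11.6226
SE = s_p×√(1/n₁ + 1/n₂) = 11.6226×√(1/31 + 1/30) = 2.9766
t = (x̄₁ - x̄₂)/SE = (45 - 50)/2.9766 = -1.6798
df = 59, t-critical = ±2.662
Decision: fail to reject H₀

Answer: t = -1.6798, fail to reject H₀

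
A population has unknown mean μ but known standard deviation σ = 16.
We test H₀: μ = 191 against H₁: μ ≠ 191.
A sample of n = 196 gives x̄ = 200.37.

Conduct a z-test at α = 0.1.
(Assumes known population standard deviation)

Standard error: SE = σ/√n = 16/√196 = 1.1429
z-statistic: z = (x̄ - μ₀)/SE = (200.37 - 191)/1.1429 = 8.1984
Critical value: ±1.645
p-value < 0.0001
Decision: reject H₀

Answer: z = 8.1984, reject H₀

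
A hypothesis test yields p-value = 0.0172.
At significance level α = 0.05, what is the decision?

Answer: reject H₀

Derivation:
Compare p-value to α:
0.0172 < 0.05
Decision: reject H₀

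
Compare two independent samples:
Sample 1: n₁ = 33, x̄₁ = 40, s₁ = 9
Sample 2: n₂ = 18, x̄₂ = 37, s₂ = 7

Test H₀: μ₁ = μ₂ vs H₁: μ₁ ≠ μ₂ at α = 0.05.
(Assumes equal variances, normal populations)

Answer: t = 1.2246, fail to reject H₀

Derivation:
Pooled variance: s²_p = [32×9² + 17×7²]/(49) = 69.8980
s_p = 8.3605
SE = s_p×√(1/n₁ + 1/n₂) = 8.3605×√(1/33 + 1/18) = 2.4498
t = (x̄₁ - x̄₂)/SE = (40 - 37)/2.4498 = 1.2246
df = 49, t-critical = ±2.010
Decision: fail to reject H₀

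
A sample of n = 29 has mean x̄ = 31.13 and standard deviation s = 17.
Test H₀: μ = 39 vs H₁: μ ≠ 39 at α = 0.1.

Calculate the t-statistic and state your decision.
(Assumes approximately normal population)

Answer: t = -2.4930, reject H₀

Derivation:
df = n - 1 = 28
SE = s/√n = 17/√29 = 3.1568
t = (x̄ - μ₀)/SE = (31.13 - 39)/3.1568 = -2.4930
Critical value: t_{0.05,28} = ±1.701
p-value ≈ 0.0189
Decision: reject H₀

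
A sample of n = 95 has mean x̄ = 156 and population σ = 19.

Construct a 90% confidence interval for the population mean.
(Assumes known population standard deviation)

Answer: (152.7932, 159.2068)

Derivation:
Confidence level: 90%, α = 0.1
z_0.05 = 1.645
SE = σ/√n = 19/√95 = 1.9494
Margin of error = 1.645 × 1.9494 = 3.2068
CI: x̄ ± margin = 156 ± 3.2068
CI: (152.7932, 159.2068)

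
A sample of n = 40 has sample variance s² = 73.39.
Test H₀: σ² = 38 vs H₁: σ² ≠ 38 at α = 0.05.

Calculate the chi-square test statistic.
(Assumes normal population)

df = n - 1 = 39
χ² = (n-1)s²/σ₀² = 39×73.39/38 = 75.3213
Critical values: χ²_{0.975,39} = 23.654, χ²_{0.025,39} = 58.120
Rejection region: χ² < 23.654 or χ² > 58.120
Decision: reject H₀

Answer: χ² = 75.3213, reject H₀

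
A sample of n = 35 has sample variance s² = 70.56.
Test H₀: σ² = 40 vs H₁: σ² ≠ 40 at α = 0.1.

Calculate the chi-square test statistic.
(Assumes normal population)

Answer: χ² = 59.9760, reject H₀

Derivation:
df = n - 1 = 34
χ² = (n-1)s²/σ₀² = 34×70.56/40 = 59.9760
Critical values: χ²_{0.95,34} = 21.664, χ²_{0.05,34} = 48.602
Rejection region: χ² < 21.664 or χ² > 48.602
Decision: reject H₀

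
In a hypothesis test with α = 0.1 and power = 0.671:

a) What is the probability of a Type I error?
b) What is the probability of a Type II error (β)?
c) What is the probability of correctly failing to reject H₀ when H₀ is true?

a) Type I error probability = α = 0.1
b) Power = P(reject H₀ | H₁ true) = 1 - β = 0.671, so Type II error probability = β = 1 - Power = 0.329
c) P(fail to reject H₀ | H₀ true) = 1 - α = 0.9

Answer: a) 0.1, b) 0.329, c) 0.9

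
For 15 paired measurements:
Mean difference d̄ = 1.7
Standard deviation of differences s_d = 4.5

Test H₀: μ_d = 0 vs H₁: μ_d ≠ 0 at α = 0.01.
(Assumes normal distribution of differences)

df = n - 1 = 14
SE = s_d/√n = 4.5/√15 = 1.1619
t = d̄/SE = 1.7/1.1619 = 1.4631
Critical value: t_{0.005,14} = ±2.977
p-value ≈ 0.1655
Decision: fail to reject H₀

Answer: t = 1.4631, fail to reject H₀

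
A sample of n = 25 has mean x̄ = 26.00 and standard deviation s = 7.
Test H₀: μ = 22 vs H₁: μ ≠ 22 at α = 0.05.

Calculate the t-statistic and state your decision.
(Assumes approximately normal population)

Answer: t = 2.8571, reject H₀

Derivation:
df = n - 1 = 24
SE = s/√n = 7/√25 = 1.4000
t = (x̄ - μ₀)/SE = (26.00 - 22)/1.4000 = 2.8571
Critical value: t_{0.025,24} = ±2.064
p-value ≈ 0.0087
Decision: reject H₀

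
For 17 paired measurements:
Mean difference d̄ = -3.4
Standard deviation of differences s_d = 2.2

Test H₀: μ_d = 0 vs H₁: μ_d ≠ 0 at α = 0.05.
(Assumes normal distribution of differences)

df = n - 1 = 16
SE = s_d/√n = 2.2/√17 = 0.5336
t = d̄/SE = -3.4/0.5336 = -6.3718
Critical value: t_{0.025,16} = ±2.120
p-value < 0.0001
Decision: reject H₀

Answer: t = -6.3718, reject H₀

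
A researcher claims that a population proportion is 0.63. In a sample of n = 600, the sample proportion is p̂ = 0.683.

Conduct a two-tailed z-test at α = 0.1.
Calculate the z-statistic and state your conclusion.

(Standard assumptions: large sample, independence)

H₀: p = 0.63, H₁: p ≠ 0.63
Standard error: SE = √(p₀(1-p₀)/n) = √(0.63×0.37/600) = 0.019710
z-statistic: z = (p̂ - p₀)/SE = (0.683 - 0.63)/0.019710 = 2.6890
Critical value: z_0.05 = ±1.645
p-value = 0.0072
Decision: reject H₀ at α = 0.1

Answer: z = 2.6890, reject H₀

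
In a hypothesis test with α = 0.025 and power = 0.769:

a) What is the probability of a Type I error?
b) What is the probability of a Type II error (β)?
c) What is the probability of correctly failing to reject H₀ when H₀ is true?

a) Type I error probability = α = 0.025
b) Power = P(reject H₀ | H₁ true) = 1 - β = 0.769, so Type II error probability = β = 1 - Power = 0.231
c) P(fail to reject H₀ | H₀ true) = 1 - α = 0.975

Answer: a) 0.025, b) 0.231, c) 0.975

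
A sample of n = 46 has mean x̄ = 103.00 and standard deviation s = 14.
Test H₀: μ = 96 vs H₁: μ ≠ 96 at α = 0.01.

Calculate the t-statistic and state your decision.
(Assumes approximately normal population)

df = n - 1 = 45
SE = s/√n = 14/√46 = 2.0642
t = (x̄ - μ₀)/SE = (103.00 - 96)/2.0642 = 3.3911
Critical value: t_{0.005,45} = ±2.690
p-value ≈ 0.0015
Decision: reject H₀

Answer: t = 3.3911, reject H₀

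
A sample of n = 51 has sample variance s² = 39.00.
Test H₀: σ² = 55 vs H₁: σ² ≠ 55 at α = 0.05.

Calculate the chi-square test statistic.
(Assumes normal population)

Answer: χ² = 35.4545, fail to reject H₀

Derivation:
df = n - 1 = 50
χ² = (n-1)s²/σ₀² = 50×39.00/55 = 35.4545
Critical values: χ²_{0.975,50} = 32.357, χ²_{0.025,50} = 71.420
Rejection region: χ² < 32.357 or χ² > 71.420
Decision: fail to reject H₀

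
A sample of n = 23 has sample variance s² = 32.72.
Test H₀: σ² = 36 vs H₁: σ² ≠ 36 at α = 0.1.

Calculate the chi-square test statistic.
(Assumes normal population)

Answer: χ² = 19.9956, fail to reject H₀

Derivation:
df = n - 1 = 22
χ² = (n-1)s²/σ₀² = 22×32.72/36 = 19.9956
Critical values: χ²_{0.95,22} = 12.338, χ²_{0.05,22} = 33.924
Rejection region: χ² < 12.338 or χ² > 33.924
Decision: fail to reject H₀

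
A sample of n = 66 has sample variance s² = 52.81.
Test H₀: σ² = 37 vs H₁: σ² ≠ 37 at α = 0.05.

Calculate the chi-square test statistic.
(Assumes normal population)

Answer: χ² = 92.7743, reject H₀

Derivation:
df = n - 1 = 65
χ² = (n-1)s²/σ₀² = 65×52.81/37 = 92.7743
Critical values: χ²_{0.975,65} = 44.603, χ²_{0.025,65} = 89.177
Rejection region: χ² < 44.603 or χ² > 89.177
Decision: reject H₀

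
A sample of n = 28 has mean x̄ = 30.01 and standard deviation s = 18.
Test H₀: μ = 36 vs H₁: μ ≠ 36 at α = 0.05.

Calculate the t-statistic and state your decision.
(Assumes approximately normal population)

df = n - 1 = 27
SE = s/√n = 18/√28 = 3.4017
t = (x̄ - μ₀)/SE = (30.01 - 36)/3.4017 = -1.7609
Critical value: t_{0.025,27} = ±2.052
p-value ≈ 0.0896
Decision: fail to reject H₀

Answer: t = -1.7609, fail to reject H₀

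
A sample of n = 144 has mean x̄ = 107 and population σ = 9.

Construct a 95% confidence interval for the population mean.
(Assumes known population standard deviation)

Confidence level: 95%, α = 0.05
z_0.025 = 1.960
SE = σ/√n = 9/√144 = 0.7500
Margin of error = 1.960 × 0.7500 = 1.4700
CI: x̄ ± margin = 107 ± 1.4700
CI: (105.5300, 108.4700)

Answer: (105.5300, 108.4700)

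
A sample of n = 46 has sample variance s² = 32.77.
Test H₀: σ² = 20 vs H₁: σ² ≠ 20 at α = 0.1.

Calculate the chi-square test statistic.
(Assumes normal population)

Answer: χ² = 73.7325, reject H₀

Derivation:
df = n - 1 = 45
χ² = (n-1)s²/σ₀² = 45×32.77/20 = 73.7325
Critical values: χ²_{0.95,45} = 30.612, χ²_{0.05,45} = 61.656
Rejection region: χ² < 30.612 or χ² > 61.656
Decision: reject H₀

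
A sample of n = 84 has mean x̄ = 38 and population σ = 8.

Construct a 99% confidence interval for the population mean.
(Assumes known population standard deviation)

Answer: (35.7514, 40.2486)

Derivation:
Confidence level: 99%, α = 0.01
z_0.005 = 2.576
SE = σ/√n = 8/√84 = 0.8729
Margin of error = 2.576 × 0.8729 = 2.2486
CI: x̄ ± margin = 38 ± 2.2486
CI: (35.7514, 40.2486)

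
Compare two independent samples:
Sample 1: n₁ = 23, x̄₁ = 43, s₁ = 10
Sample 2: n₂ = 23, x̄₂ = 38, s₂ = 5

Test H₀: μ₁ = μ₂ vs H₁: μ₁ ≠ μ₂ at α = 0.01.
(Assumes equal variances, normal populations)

Answer: t = 2.1447, fail to reject H₀

Derivation:
Pooled variance: s²_p = [22×10² + 22×5²]/(44) = 62.5000
s_p = 7.9057
SE = s_p×√(1/n₁ + 1/n₂) = 7.9057×√(1/23 + 1/23) = 2.3313
t = (x̄₁ - x̄₂)/SE = (43 - 38)/2.3313 = 2.1447
df = 44, t-critical = ±2.692
Decision: fail to reject H₀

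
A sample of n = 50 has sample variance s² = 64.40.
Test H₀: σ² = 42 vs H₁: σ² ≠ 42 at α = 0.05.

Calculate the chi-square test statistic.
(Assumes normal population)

Answer: χ² = 75.1333, reject H₀

Derivation:
df = n - 1 = 49
χ² = (n-1)s²/σ₀² = 49×64.40/42 = 75.1333
Critical values: χ²_{0.975,49} = 31.555, χ²_{0.025,49} = 70.222
Rejection region: χ² < 31.555 or χ² > 70.222
Decision: reject H₀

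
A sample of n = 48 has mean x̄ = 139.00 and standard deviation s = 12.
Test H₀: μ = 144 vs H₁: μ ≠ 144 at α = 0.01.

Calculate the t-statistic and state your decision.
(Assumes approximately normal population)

Answer: t = -2.8867, reject H₀

Derivation:
df = n - 1 = 47
SE = s/√n = 12/√48 = 1.7321
t = (x̄ - μ₀)/SE = (139.00 - 144)/1.7321 = -2.8867
Critical value: t_{0.005,47} = ±2.685
p-value ≈ 0.0059
Decision: reject H₀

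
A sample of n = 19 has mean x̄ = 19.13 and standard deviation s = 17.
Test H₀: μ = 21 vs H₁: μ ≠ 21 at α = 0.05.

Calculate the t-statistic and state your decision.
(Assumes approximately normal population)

Answer: t = -0.4795, fail to reject H₀

Derivation:
df = n - 1 = 18
SE = s/√n = 17/√19 = 3.9001
t = (x̄ - μ₀)/SE = (19.13 - 21)/3.9001 = -0.4795
Critical value: t_{0.025,18} = ±2.101
p-value ≈ 0.6374
Decision: fail to reject H₀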